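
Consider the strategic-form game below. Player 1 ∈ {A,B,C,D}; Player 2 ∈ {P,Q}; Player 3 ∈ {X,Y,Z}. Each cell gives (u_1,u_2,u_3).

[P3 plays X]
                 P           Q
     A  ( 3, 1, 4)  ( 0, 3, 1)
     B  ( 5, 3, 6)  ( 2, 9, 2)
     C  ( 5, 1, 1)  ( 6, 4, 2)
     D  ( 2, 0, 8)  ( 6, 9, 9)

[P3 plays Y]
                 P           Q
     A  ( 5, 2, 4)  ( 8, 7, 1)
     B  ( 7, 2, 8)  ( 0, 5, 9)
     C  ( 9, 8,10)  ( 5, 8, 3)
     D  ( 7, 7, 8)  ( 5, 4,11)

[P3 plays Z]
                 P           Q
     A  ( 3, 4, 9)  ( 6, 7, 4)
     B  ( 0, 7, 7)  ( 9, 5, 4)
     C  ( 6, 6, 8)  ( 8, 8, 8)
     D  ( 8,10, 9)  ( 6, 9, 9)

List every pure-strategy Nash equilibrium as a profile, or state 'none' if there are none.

PSNE = {(C,P,Y), (D,P,Z)}

(A,P,X): not NE [P1→C gives 5>3; P2→Q gives 3>1; P3→Z gives 9>4]
(A,P,Y): not NE [P1→C gives 9>5; P2→Q gives 7>2; P3→Z gives 9>4]
(A,P,Z): not NE [P1→D gives 8>3; P2→Q gives 7>4]
(A,Q,X): not NE [P1→D gives 6>0; P3→Z gives 4>1]
(A,Q,Y): not NE [P3→Z gives 4>1]
(A,Q,Z): not NE [P1→B gives 9>6]
(B,P,X): not NE [P2→Q gives 9>3; P3→Y gives 8>6]
(B,P,Y): not NE [P1→C gives 9>7; P2→Q gives 5>2]
(B,P,Z): not NE [P1→D gives 8>0; P3→Y gives 8>7]
(B,Q,X): not NE [P1→D gives 6>2; P3→Y gives 9>2]
(B,Q,Y): not NE [P1→A gives 8>0]
(B,Q,Z): not NE [P2→P gives 7>5; P3→Y gives 9>4]
(C,P,X): not NE [P2→Q gives 4>1; P3→Y gives 10>1]
(C,P,Y): NE
(C,P,Z): not NE [P1→D gives 8>6; P2→Q gives 8>6; P3→Y gives 10>8]
(C,Q,X): not NE [P3→Z gives 8>2]
(C,Q,Y): not NE [P1→A gives 8>5; P3→Z gives 8>3]
(C,Q,Z): not NE [P1→B gives 9>8]
(D,P,X): not NE [P1→C gives 5>2; P2→Q gives 9>0; P3→Z gives 9>8]
(D,P,Y): not NE [P1→C gives 9>7; P3→Z gives 9>8]
(D,P,Z): NE
(D,Q,X): not NE [P3→Y gives 11>9]
(D,Q,Y): not NE [P1→A gives 8>5; P2→P gives 7>4]
(D,Q,Z): not NE [P1→B gives 9>6; P2→P gives 10>9; P3→Y gives 11>9]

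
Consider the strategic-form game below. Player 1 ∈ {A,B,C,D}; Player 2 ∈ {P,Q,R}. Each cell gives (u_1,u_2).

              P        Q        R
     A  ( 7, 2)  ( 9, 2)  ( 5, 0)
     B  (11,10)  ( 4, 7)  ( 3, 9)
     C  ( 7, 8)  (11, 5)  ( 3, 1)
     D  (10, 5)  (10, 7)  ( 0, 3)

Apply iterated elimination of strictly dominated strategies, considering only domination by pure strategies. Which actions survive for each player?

Remaining: P1:{B,C,D} P2:{P,Q}

P2 drop R (P beats it: A:2>0 B:10>9 C:8>1 D:5>3)
P1 drop A (D beats it: P:10>7 Q:10>9)
P1→{B,C,D} P2→{P,Q}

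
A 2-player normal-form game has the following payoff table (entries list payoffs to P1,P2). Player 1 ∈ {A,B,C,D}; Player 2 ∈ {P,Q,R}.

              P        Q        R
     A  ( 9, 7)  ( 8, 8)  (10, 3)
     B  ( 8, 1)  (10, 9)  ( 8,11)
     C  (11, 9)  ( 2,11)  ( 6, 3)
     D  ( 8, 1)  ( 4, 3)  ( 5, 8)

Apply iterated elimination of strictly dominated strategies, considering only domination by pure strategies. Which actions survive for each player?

P1 drop D (A beats it: P:9>8 Q:8>4 R:10>5)
P2 drop P (Q beats it: A:8>7 B:9>1 C:11>9)
P1 drop C (A beats it: Q:8>2 R:10>6)
P1→{A,B} P2→{Q,R}

Survivors P1:{A,B} P2:{Q,R}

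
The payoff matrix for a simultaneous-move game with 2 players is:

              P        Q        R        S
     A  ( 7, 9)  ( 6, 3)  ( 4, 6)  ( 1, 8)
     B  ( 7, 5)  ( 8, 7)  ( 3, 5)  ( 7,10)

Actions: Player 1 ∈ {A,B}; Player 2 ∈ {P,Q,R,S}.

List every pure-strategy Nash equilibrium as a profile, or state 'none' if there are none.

NE set: (A,P), (B,S)

(A,P): NE
(A,Q): not NE [P1→B gives 8>6; P2→P gives 9>3]
(A,R): not NE [P2→P gives 9>6]
(A,S): not NE [P1→B gives 7>1; P2→P gives 9>8]
(B,P): not NE [P2→S gives 10>5]
(B,Q): not NE [P2→S gives 10>7]
(B,R): not NE [P1→A gives 4>3; P2→S gives 10>5]
(B,S): NE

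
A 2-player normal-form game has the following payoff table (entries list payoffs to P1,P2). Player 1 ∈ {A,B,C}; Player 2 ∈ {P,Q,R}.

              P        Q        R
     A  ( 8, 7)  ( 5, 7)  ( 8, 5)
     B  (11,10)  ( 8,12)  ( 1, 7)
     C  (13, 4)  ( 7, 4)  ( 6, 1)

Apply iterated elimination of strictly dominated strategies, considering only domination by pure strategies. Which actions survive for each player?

IESDS → P1:{B,C} P2:{P,Q}

P2 drop R (P beats it: A:7>5 B:10>7 C:4>1)
P1 drop A (B beats it: P:11>8 Q:8>5)
P1→{B,C} P2→{P,Q}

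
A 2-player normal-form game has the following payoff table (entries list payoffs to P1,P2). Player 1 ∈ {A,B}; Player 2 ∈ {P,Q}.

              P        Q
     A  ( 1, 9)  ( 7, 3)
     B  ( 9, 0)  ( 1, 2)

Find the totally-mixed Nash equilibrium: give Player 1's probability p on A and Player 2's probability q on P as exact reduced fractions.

P1 indiff ⇒ q·1+(1-q)·7 = q·9+(1-q)·1 ⇒ q(-8) = (1-q)(-6) ⇒ q = 3/7
P2 indiff ⇒ p·9+(1-p)·0 = p·3+(1-p)·2 ⇒ p(6) = (1-p)(2) ⇒ p = 1/4

p=1/4, q=3/7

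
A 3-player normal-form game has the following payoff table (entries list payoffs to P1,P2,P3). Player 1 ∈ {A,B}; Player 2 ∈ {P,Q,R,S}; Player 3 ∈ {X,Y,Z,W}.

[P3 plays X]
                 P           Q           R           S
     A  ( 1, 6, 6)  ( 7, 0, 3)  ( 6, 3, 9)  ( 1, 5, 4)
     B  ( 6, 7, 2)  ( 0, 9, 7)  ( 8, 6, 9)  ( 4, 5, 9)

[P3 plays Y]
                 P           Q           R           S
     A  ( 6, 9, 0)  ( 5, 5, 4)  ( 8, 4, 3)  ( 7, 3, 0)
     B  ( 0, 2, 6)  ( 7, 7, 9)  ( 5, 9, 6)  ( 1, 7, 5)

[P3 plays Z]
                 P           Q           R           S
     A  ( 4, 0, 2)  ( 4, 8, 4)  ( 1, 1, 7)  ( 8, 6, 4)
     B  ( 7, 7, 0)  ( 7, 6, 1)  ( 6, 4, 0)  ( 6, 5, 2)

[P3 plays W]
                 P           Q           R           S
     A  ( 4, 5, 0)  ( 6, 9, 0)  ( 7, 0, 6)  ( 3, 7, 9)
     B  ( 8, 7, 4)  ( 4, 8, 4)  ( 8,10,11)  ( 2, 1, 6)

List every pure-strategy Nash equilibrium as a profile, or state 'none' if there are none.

(A,P,X): not NE [P1→B gives 6>1]
(A,P,Y): not NE [P3→X gives 6>0]
(A,P,Z): not NE [P1→B gives 7>4; P2→Q gives 8>0; P3→X gives 6>2]
(A,P,W): not NE [P1→B gives 8>4; P2→Q gives 9>5; P3→X gives 6>0]
(A,Q,X): not NE [P2→P gives 6>0; P3→Z gives 4>3]
(A,Q,Y): not NE [P1→B gives 7>5; P2→P gives 9>5]
(A,Q,Z): not NE [P1→B gives 7>4]
(A,Q,W): not NE [P3→Z gives 4>0]
(A,R,X): not NE [P1→B gives 8>6; P2→P gives 6>3]
(A,R,Y): not NE [P2→P gives 9>4; P3→X gives 9>3]
(A,R,Z): not NE [P1→B gives 6>1; P2→Q gives 8>1; P3→X gives 9>7]
(A,R,W): not NE [P1→B gives 8>7; P2→Q gives 9>0; P3→X gives 9>6]
(A,S,X): not NE [P1→B gives 4>1; P2→P gives 6>5; P3→W gives 9>4]
(A,S,Y): not NE [P2→P gives 9>3; P3→W gives 9>0]
(A,S,Z): not NE [P2→Q gives 8>6; P3→W gives 9>4]
(A,S,W): not NE [P2→Q gives 9>7]
(B,P,X): not NE [P2→Q gives 9>7; P3→Y gives 6>2]
(B,P,Y): not NE [P1→A gives 6>0; P2→R gives 9>2]
(B,P,Z): not NE [P3→Y gives 6>0]
(B,P,W): not NE [P2→R gives 10>7; P3→Y gives 6>4]
(B,Q,X): not NE [P1→A gives 7>0; P3→Y gives 9>7]
(B,Q,Y): not NE [P2→R gives 9>7]
(B,Q,Z): not NE [P2→P gives 7>6; P3→Y gives 9>1]
(B,Q,W): not NE [P1→A gives 6>4; P2→R gives 10>8; P3→Y gives 9>4]
(B,R,X): not NE [P2→Q gives 9>6; P3→W gives 11>9]
(B,R,Y): not NE [P1→A gives 8>5; P3→W gives 11>6]
(B,R,Z): not NE [P2→P gives 7>4; P3→W gives 11>0]
(B,R,W): NE
(B,S,X): not NE [P2→Q gives 9>5]
(B,S,Y): not NE [P1→A gives 7>1; P2→R gives 9>7; P3→X gives 9>5]
(B,S,Z): not NE [P1→A gives 8>6; P2→P gives 7>5; P3→X gives 9>2]
(B,S,W): not NE [P1→A gives 3>2; P2→R gives 10>1; P3→X gives 9>6]

NE set: (B,R,W)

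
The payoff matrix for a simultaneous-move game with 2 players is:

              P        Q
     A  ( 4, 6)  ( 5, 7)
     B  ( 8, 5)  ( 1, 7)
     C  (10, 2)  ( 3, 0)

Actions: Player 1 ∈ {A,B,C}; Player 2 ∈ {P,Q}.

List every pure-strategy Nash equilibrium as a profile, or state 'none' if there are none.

PSNE = {(A,Q), (C,P)}

(A,P): not NE [P1→C gives 10>4; P2→Q gives 7>6]
(A,Q): NE
(B,P): not NE [P1→C gives 10>8; P2→Q gives 7>5]
(B,Q): not NE [P1→A gives 5>1]
(C,P): NE
(C,Q): not NE [P1→A gives 5>3; P2→P gives 2>0]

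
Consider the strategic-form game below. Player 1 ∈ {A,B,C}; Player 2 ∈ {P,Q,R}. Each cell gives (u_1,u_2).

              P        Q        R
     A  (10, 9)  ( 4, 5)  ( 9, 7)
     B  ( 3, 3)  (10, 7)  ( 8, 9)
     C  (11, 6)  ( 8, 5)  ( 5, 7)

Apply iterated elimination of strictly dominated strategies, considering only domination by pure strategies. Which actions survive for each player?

Survivors P1:{A,C} P2:{P,R}

P2 drop Q (R beats it: A:7>5 B:9>7 C:7>5)
P1 drop B (A beats it: P:10>3 R:9>8)
P1→{A,C} P2→{P,R}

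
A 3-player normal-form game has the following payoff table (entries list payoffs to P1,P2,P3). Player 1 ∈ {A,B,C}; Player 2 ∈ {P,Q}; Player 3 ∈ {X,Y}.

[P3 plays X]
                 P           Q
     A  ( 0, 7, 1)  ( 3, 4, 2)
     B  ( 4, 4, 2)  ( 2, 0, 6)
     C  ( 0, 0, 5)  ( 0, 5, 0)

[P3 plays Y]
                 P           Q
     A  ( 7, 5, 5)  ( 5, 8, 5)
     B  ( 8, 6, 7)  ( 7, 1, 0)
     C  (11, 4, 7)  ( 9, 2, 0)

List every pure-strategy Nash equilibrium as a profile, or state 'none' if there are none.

(A,P,X): not NE [P1→B gives 4>0; P3→Y gives 5>1]
(A,P,Y): not NE [P1→C gives 11>7; P2→Q gives 8>5]
(A,Q,X): not NE [P2→P gives 7>4; P3→Y gives 5>2]
(A,Q,Y): not NE [P1→C gives 9>5]
(B,P,X): not NE [P3→Y gives 7>2]
(B,P,Y): not NE [P1→C gives 11>8]
(B,Q,X): not NE [P1→A gives 3>2; P2→P gives 4>0]
(B,Q,Y): not NE [P1→C gives 9>7; P2→P gives 6>1; P3→X gives 6>0]
(C,P,X): not NE [P1→B gives 4>0; P2→Q gives 5>0; P3→Y gives 7>5]
(C,P,Y): NE
(C,Q,X): not NE [P1→A gives 3>0]
(C,Q,Y): not NE [P2→P gives 4>2]

Nash profiles: (C,P,Y)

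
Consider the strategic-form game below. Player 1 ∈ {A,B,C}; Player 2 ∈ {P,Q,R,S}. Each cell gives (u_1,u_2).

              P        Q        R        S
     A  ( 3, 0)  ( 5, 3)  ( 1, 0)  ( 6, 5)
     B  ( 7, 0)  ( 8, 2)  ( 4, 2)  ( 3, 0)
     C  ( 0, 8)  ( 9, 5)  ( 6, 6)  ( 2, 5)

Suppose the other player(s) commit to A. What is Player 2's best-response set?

BR_2 = {S}

u_2(P vs A) = 0
u_2(Q vs A) = 3
u_2(R vs A) = 0
u_2(S vs A) = 5
max payoff 5 at {S}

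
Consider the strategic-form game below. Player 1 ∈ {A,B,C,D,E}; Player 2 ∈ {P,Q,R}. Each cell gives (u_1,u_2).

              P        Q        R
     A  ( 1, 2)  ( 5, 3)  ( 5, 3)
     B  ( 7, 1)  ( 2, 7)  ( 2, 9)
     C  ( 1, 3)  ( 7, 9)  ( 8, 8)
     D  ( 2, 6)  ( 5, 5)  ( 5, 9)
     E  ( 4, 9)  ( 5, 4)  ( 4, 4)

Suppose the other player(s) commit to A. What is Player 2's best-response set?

u_2(P vs A) = 2
u_2(Q vs A) = 3
u_2(R vs A) = 3
max payoff 3 at {Q,R}

argmax u_2 = {Q,R}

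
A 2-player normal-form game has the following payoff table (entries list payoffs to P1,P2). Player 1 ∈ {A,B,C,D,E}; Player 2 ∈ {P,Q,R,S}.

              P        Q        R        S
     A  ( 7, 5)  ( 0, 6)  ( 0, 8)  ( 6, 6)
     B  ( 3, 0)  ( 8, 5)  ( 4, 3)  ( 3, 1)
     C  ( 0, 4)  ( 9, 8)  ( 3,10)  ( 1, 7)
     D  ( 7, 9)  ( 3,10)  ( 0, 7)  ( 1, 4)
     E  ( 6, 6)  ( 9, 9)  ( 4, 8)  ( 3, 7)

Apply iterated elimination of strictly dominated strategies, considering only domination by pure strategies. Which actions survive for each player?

P2 drop P (Q beats it: A:6>5 B:5>0 C:8>4 D:10>9 E:9>6)
P1 drop D (B beats it: Q:8>3 R:4>0 S:3>1)
P2 drop S (R beats it: A:8>6 B:3>1 C:10>7 E:8>7)
P1 drop A (B beats it: Q:8>0 R:4>0)
P1→{B,C,E} P2→{Q,R}

Remaining: P1:{B,C,E} P2:{Q,R}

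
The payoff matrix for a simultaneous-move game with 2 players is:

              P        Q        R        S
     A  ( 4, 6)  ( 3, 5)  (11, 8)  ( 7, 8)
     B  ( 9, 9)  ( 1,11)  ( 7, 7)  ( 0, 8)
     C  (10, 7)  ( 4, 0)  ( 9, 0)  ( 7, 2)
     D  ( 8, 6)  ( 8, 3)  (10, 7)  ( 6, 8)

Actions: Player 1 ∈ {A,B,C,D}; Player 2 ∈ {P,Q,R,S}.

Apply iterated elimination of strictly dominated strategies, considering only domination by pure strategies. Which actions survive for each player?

Survivors P1:{A,C,D} P2:{P,R,S}

P1 drop B (C beats it: P:10>9 Q:4>1 R:9>7 S:7>0)
P2 drop Q (P beats it: A:6>5 C:7>0 D:6>3)
P1→{A,C,D} P2→{P,R,S}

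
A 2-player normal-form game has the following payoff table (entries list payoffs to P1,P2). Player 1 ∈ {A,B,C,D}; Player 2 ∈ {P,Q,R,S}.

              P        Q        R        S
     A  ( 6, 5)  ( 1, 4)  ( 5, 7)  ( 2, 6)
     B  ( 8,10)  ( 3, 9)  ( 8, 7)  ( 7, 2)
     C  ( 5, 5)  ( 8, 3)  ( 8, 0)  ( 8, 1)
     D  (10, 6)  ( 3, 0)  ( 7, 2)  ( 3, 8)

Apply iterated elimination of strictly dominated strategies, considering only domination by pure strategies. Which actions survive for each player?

P1 drop A (B beats it: P:8>6 Q:3>1 R:8>5 S:7>2)
P2 drop Q (P beats it: B:10>9 C:5>3 D:6>0)
P2 drop R (P beats it: B:10>7 C:5>0 D:6>2)
P1→{B,C,D} P2→{P,S}

Remaining: P1:{B,C,D} P2:{P,S}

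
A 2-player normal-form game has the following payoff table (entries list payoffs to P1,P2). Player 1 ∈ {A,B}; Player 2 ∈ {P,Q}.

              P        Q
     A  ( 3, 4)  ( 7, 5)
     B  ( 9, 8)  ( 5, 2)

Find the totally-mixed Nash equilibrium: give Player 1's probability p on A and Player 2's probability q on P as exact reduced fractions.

(p,q) = (6/7, 1/4)

P1 indiff ⇒ q·3+(1-q)·7 = q·9+(1-q)·5 ⇒ q(-6) = (1-q)(-2) ⇒ q = 1/4
P2 indiff ⇒ p·4+(1-p)·8 = p·5+(1-p)·2 ⇒ p(-1) = (1-p)(-6) ⇒ p = 6/7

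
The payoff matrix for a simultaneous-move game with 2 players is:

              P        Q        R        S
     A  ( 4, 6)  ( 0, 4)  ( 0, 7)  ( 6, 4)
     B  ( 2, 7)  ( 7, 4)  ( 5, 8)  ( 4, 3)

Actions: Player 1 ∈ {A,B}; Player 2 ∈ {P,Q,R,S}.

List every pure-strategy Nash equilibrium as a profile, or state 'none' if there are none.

NE set: (B,R)

(A,P): not NE [P2→R gives 7>6]
(A,Q): not NE [P1→B gives 7>0; P2→R gives 7>4]
(A,R): not NE [P1→B gives 5>0]
(A,S): not NE [P2→R gives 7>4]
(B,P): not NE [P1→A gives 4>2; P2→R gives 8>7]
(B,Q): not NE [P2→R gives 8>4]
(B,R): NE
(B,S): not NE [P1→A gives 6>4; P2→R gives 8>3]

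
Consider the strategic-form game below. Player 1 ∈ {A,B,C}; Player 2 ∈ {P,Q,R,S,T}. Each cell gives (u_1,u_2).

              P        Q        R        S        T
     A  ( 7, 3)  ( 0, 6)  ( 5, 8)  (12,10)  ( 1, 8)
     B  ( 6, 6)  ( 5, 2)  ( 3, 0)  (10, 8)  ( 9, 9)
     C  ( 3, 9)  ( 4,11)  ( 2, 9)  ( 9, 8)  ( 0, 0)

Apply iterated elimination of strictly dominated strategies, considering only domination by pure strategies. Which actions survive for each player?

P1 drop C (B beats it: P:6>3 Q:5>4 R:3>2 S:10>9 T:9>0)
P2 drop P (S beats it: A:10>3 B:8>6)
P2 drop Q (S beats it: A:10>6 B:8>2)
P2 drop R (S beats it: A:10>8 B:8>0)
P1→{A,B} P2→{S,T}

Survivors P1:{A,B} P2:{S,T}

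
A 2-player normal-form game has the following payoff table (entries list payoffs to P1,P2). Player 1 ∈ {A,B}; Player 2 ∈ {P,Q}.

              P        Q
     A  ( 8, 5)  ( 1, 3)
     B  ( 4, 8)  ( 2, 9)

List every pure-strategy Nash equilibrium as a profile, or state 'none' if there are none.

Nash profiles: (A,P), (B,Q)

(A,P): NE
(A,Q): not NE [P1→B gives 2>1; P2→P gives 5>3]
(B,P): not NE [P1→A gives 8>4; P2→Q gives 9>8]
(B,Q): NE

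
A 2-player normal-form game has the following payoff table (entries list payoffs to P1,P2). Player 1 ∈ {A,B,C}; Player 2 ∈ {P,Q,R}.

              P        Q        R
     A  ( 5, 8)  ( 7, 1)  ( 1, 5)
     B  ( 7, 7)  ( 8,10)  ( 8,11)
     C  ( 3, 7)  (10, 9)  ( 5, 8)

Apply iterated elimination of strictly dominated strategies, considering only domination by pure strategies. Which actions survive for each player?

Remaining: P1:{B,C} P2:{Q,R}

P1 drop A (B beats it: P:7>5 Q:8>7 R:8>1)
P2 drop P (Q beats it: B:10>7 C:9>7)
P1→{B,C} P2→{Q,R}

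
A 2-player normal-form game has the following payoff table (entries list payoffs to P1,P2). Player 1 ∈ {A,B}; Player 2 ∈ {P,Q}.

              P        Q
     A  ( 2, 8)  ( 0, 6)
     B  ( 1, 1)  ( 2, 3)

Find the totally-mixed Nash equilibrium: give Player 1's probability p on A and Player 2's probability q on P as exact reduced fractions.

P1 indiff ⇒ q·2+(1-q)·0 = q·1+(1-q)·2 ⇒ q(1) = (1-q)(2) ⇒ q = 2/3
P2 indiff ⇒ p·8+(1-p)·1 = p·6+(1-p)·3 ⇒ p(2) = (1-p)(2) ⇒ p = 1/2

(p,q) = (1/2, 2/3)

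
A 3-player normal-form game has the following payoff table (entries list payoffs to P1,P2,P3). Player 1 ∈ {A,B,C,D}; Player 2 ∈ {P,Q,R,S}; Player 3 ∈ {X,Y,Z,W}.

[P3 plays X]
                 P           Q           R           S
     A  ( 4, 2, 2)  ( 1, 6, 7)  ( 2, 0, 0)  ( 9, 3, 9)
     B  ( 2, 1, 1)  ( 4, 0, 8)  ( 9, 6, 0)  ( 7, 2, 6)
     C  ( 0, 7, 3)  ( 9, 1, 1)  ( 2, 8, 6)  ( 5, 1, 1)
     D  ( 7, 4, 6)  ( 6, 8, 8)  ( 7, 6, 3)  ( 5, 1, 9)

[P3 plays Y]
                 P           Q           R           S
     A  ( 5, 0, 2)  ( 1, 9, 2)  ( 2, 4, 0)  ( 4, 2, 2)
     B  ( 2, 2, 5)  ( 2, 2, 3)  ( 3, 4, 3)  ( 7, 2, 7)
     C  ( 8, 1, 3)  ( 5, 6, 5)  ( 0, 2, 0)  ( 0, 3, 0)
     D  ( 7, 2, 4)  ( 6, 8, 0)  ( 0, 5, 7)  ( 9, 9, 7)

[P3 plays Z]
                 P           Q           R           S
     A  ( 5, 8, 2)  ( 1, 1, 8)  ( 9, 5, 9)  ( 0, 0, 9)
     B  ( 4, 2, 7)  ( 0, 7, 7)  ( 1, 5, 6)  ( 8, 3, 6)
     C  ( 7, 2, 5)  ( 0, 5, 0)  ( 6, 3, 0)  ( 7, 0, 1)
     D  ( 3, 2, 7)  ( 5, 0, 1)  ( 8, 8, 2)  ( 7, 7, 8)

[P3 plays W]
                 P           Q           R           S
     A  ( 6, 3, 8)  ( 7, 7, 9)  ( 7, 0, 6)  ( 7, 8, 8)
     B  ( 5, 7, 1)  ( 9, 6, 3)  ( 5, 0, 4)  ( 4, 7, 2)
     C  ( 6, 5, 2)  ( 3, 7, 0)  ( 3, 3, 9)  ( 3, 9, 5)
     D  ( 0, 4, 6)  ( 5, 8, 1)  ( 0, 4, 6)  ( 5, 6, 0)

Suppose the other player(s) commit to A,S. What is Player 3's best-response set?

P3 best: {X,Z}

u_3(X vs A,S) = 9
u_3(Y vs A,S) = 2
u_3(Z vs A,S) = 9
u_3(W vs A,S) = 8
max payoff 9 at {X,Z}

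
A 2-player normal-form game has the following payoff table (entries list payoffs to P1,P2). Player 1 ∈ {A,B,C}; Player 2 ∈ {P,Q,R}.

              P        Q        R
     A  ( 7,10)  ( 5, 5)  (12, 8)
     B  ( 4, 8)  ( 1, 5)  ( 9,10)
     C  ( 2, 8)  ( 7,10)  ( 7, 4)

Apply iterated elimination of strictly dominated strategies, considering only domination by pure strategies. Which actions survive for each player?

P1 drop B (A beats it: P:7>4 Q:5>1 R:12>9)
P2 drop R (P beats it: A:10>8 C:8>4)
P1→{A,C} P2→{P,Q}

IESDS → P1:{A,C} P2:{P,Q}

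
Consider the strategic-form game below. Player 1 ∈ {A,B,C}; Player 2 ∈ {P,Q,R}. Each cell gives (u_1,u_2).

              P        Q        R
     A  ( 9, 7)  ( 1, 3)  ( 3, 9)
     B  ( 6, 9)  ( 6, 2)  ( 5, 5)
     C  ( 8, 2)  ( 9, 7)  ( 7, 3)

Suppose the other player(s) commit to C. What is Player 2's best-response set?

BR_2 = {Q}

u_2(P vs C) = 2
u_2(Q vs C) = 7
u_2(R vs C) = 3
max payoff 7 at {Q}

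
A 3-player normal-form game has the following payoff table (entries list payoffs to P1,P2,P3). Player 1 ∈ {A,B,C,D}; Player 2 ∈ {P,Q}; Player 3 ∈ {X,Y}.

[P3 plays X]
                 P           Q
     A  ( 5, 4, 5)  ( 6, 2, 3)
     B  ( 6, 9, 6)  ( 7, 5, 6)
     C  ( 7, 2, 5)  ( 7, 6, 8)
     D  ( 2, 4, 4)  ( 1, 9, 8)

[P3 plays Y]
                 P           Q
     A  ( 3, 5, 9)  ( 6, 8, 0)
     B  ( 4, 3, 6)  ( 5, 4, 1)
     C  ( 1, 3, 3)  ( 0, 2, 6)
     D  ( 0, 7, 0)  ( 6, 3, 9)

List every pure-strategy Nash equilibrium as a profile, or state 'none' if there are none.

Nash profiles: (C,Q,X)

(A,P,X): not NE [P1→C gives 7>5; P3→Y gives 9>5]
(A,P,Y): not NE [P1→B gives 4>3; P2→Q gives 8>5]
(A,Q,X): not NE [P1→C gives 7>6; P2→P gives 4>2]
(A,Q,Y): not NE [P3→X gives 3>0]
(B,P,X): not NE [P1→C gives 7>6]
(B,P,Y): not NE [P2→Q gives 4>3]
(B,Q,X): not NE [P2→P gives 9>5]
(B,Q,Y): not NE [P1→D gives 6>5; P3→X gives 6>1]
(C,P,X): not NE [P2→Q gives 6>2]
(C,P,Y): not NE [P1→B gives 4>1; P3→X gives 5>3]
(C,Q,X): NE
(C,Q,Y): not NE [P1→D gives 6>0; P2→P gives 3>2; P3→X gives 8>6]
(D,P,X): not NE [P1→C gives 7>2; P2→Q gives 9>4]
(D,P,Y): not NE [P1→B gives 4>0; P3→X gives 4>0]
(D,Q,X): not NE [P1→C gives 7>1; P3→Y gives 9>8]
(D,Q,Y): not NE [P2→P gives 7>3]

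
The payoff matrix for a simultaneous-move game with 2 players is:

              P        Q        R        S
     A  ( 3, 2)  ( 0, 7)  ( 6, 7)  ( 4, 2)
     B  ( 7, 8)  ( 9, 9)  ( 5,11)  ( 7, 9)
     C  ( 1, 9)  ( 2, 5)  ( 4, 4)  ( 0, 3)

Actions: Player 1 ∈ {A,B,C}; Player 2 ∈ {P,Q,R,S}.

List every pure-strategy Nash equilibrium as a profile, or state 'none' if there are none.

Nash profiles: (A,R)

(A,P): not NE [P1→B gives 7>3; P2→R gives 7>2]
(A,Q): not NE [P1→B gives 9>0]
(A,R): NE
(A,S): not NE [P1→B gives 7>4; P2→R gives 7>2]
(B,P): not NE [P2→R gives 11>8]
(B,Q): not NE [P2→R gives 11>9]
(B,R): not NE [P1→A gives 6>5]
(B,S): not NE [P2→R gives 11>9]
(C,P): not NE [P1→B gives 7>1]
(C,Q): not NE [P1→B gives 9>2; P2→P gives 9>5]
(C,R): not NE [P1→A gives 6>4; P2→P gives 9>4]
(C,S): not NE [P1→B gives 7>0; P2→P gives 9>3]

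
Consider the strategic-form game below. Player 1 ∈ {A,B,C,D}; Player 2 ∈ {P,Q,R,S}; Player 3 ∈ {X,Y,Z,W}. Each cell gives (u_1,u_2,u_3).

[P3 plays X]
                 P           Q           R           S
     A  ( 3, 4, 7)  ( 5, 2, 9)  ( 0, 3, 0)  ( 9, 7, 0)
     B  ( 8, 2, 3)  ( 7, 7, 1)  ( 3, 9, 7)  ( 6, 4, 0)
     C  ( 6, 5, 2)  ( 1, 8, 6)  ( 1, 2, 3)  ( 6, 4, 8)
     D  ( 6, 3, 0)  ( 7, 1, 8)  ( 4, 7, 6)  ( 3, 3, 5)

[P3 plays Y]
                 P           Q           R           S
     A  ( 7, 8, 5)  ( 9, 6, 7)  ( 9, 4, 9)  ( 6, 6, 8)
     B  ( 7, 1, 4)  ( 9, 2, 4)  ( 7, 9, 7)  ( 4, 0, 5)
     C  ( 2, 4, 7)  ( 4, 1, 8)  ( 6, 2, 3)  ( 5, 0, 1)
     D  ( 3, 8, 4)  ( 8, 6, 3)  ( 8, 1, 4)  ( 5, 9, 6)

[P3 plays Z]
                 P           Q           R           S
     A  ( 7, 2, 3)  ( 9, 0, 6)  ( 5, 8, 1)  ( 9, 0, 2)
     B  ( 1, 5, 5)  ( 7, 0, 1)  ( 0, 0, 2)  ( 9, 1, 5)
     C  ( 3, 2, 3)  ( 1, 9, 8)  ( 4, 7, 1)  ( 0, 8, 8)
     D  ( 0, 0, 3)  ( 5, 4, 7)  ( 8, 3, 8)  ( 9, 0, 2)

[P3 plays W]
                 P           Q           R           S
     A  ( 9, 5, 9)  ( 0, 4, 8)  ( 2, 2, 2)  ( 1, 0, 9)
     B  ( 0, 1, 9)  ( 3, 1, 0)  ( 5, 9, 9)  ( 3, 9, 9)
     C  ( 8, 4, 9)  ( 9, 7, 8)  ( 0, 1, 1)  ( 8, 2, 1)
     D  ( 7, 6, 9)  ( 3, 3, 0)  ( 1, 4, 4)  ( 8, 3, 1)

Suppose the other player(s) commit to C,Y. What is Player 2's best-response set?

P2 best: {P}

u_2(P vs C,Y) = 4
u_2(Q vs C,Y) = 1
u_2(R vs C,Y) = 2
u_2(S vs C,Y) = 0
max payoff 4 at {P}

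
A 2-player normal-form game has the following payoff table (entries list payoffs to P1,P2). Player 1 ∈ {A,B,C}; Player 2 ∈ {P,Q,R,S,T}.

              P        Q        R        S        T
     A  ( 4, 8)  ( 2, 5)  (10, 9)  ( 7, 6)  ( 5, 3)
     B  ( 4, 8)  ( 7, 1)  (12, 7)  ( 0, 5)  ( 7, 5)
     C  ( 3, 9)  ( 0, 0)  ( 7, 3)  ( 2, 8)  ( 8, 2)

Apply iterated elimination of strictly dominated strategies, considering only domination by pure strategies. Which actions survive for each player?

Remaining: P1:{A,B} P2:{P,R}

P2 drop Q (P beats it: A:8>5 B:8>1 C:9>0)
P2 drop S (P beats it: A:8>6 B:8>5 C:9>8)
P2 drop T (P beats it: A:8>3 B:8>5 C:9>2)
P1 drop C (A beats it: P:4>3 R:10>7)
P1→{A,B} P2→{P,R}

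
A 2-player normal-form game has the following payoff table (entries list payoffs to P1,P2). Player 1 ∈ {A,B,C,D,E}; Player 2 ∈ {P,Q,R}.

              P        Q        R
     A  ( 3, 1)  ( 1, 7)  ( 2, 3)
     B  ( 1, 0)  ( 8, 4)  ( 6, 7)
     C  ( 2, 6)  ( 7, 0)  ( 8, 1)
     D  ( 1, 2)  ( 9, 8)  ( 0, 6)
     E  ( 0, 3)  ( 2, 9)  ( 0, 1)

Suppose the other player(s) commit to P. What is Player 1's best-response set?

argmax u_1 = {A}

u_1(A vs P) = 3
u_1(B vs P) = 1
u_1(C vs P) = 2
u_1(D vs P) = 1
u_1(E vs P) = 0
max payoff 3 at {A}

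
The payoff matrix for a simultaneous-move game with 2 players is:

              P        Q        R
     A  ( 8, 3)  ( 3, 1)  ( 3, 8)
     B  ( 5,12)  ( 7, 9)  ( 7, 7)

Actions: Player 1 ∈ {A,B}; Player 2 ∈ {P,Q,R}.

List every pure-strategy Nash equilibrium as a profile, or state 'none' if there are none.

PSNE: ∅

(A,P): not NE [P2→R gives 8>3]
(A,Q): not NE [P1→B gives 7>3; P2→R gives 8>1]
(A,R): not NE [P1→B gives 7>3]
(B,P): not NE [P1→A gives 8>5]
(B,Q): not NE [P2→P gives 12>9]
(B,R): not NE [P2→P gives 12>7]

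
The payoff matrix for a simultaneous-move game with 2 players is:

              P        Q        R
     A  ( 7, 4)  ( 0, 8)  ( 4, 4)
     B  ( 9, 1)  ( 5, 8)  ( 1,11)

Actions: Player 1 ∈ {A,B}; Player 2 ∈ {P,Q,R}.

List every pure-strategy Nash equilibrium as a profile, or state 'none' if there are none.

(A,P): not NE [P1→B gives 9>7; P2→Q gives 8>4]
(A,Q): not NE [P1→B gives 5>0]
(A,R): not NE [P2→Q gives 8>4]
(B,P): not NE [P2→R gives 11>1]
(B,Q): not NE [P2→R gives 11>8]
(B,R): not NE [P1→A gives 4>1]

PSNE: ∅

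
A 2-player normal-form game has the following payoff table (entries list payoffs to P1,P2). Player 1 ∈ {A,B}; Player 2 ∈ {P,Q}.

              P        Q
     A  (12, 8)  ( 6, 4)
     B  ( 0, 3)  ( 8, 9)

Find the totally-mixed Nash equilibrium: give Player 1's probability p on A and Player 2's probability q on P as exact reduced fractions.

P1 mixes 3/5 on A; P2 mixes 1/7 on P

P1 indiff ⇒ q·12+(1-q)·6 = q·0+(1-q)·8 ⇒ q(12) = (1-q)(2) ⇒ q = 1/7
P2 indiff ⇒ p·8+(1-p)·3 = p·4+(1-p)·9 ⇒ p(4) = (1-p)(6) ⇒ p = 3/5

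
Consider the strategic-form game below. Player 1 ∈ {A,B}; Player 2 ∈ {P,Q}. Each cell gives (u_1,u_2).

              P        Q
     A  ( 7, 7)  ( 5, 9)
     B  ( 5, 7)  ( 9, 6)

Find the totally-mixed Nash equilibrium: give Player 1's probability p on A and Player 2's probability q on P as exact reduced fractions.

P1 indiff ⇒ q·7+(1-q)·5 = q·5+(1-q)·9 ⇒ q(2) = (1-q)(4) ⇒ q = 2/3
P2 indiff ⇒ p·7+(1-p)·7 = p·9+(1-p)·6 ⇒ p(-2) = (1-p)(-1) ⇒ p = 1/3

p=1/3, q=2/3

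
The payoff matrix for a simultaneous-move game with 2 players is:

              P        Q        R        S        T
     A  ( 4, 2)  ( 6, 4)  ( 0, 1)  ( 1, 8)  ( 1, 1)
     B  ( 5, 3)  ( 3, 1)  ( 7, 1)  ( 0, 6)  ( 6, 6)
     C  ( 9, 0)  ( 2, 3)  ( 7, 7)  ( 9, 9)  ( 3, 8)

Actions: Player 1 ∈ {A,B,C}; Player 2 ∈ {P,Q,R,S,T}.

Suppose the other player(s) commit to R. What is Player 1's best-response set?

u_1(A vs R) = 0
u_1(B vs R) = 7
u_1(C vs R) = 7
max payoff 7 at {B,C}

argmax u_1 = {B,C}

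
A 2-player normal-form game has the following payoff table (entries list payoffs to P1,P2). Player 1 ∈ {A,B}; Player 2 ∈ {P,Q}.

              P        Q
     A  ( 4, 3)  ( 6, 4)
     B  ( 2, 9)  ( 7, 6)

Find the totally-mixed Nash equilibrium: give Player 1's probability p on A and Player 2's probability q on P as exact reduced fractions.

(p,q) = (3/4, 1/3)

P1 indiff ⇒ q·4+(1-q)·6 = q·2+(1-q)·7 ⇒ q(2) = (1-q)(1) ⇒ q = 1/3
P2 indiff ⇒ p·3+(1-p)·9 = p·4+(1-p)·6 ⇒ p(-1) = (1-p)(-3) ⇒ p = 3/4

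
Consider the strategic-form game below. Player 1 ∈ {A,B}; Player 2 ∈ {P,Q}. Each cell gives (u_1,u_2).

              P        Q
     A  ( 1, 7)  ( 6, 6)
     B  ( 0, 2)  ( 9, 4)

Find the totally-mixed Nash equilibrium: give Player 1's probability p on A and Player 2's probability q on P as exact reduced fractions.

p=2/3, q=3/4

P1 indiff ⇒ q·1+(1-q)·6 = q·0+(1-q)·9 ⇒ q(1) = (1-q)(3) ⇒ q = 3/4
P2 indiff ⇒ p·7+(1-p)·2 = p·6+(1-p)·4 ⇒ p(1) = (1-p)(2) ⇒ p = 2/3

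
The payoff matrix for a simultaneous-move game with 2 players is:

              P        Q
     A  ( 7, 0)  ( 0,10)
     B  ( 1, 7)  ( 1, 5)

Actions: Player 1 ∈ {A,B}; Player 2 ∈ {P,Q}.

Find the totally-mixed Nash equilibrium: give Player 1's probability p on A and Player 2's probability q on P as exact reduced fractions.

P1 indiff ⇒ q·7+(1-q)·0 = q·1+(1-q)·1 ⇒ q(6) = (1-q)(1) ⇒ q = 1/7
P2 indiff ⇒ p·0+(1-p)·7 = p·10+(1-p)·5 ⇒ p(-10) = (1-p)(-2) ⇒ p = 1/6

p=1/6, q=1/7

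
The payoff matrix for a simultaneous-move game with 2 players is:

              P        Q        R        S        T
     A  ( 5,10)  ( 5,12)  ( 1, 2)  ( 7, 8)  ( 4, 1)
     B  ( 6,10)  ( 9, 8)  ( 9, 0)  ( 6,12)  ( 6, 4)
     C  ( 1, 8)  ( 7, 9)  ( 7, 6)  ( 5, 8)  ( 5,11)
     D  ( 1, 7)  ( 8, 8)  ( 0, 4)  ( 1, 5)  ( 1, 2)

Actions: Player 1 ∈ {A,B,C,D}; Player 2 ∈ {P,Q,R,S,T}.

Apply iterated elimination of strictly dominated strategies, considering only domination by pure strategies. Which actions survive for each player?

P1 drop C (B beats it: P:6>1 Q:9>7 R:9>7 S:6>5 T:6>5)
P1 drop D (B beats it: P:6>1 Q:9>8 R:9>0 S:6>1 T:6>1)
P2 drop R (P beats it: A:10>2 B:10>0)
P2 drop T (P beats it: A:10>1 B:10>4)
P1→{A,B} P2→{P,Q,S}

Remaining: P1:{A,B} P2:{P,Q,S}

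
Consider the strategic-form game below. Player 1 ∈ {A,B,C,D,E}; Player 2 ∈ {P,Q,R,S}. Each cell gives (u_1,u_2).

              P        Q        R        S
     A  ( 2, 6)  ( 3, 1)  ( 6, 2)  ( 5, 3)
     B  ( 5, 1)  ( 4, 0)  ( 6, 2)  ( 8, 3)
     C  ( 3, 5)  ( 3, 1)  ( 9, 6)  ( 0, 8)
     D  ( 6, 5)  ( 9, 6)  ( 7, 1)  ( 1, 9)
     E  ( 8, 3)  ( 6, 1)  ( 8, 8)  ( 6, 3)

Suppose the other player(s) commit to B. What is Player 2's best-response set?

u_2(P vs B) = 1
u_2(Q vs B) = 0
u_2(R vs B) = 2
u_2(S vs B) = 3
max payoff 3 at {S}

BR_2 = {S}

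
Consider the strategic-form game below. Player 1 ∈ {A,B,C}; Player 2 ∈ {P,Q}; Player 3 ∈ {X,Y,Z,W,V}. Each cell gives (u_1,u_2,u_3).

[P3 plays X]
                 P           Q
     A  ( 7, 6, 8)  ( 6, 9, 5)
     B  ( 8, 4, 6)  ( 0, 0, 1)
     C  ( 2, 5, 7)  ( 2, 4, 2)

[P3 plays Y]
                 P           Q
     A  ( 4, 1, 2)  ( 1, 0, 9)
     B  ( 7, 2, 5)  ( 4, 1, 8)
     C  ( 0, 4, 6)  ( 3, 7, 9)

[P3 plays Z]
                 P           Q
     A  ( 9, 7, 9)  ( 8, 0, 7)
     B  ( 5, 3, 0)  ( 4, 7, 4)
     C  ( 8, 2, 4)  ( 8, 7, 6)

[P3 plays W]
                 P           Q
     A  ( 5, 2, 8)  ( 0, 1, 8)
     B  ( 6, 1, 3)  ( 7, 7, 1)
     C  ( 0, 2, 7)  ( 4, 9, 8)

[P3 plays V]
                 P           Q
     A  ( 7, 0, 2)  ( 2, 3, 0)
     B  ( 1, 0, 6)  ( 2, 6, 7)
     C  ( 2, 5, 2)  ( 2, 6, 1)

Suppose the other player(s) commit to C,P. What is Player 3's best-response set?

u_3(X vs C,P) = 7
u_3(Y vs C,P) = 6
u_3(Z vs C,P) = 4
u_3(W vs C,P) = 7
u_3(V vs C,P) = 2
max payoff 7 at {X,W}

BR_3 = {X,W}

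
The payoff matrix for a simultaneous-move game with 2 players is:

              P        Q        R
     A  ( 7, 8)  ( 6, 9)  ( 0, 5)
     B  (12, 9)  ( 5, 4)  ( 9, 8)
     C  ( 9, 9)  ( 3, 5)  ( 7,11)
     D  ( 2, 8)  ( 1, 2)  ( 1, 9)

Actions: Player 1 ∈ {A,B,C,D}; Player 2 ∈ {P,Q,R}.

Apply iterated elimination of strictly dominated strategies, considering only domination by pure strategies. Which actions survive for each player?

Remaining: P1:{A,B} P2:{P,Q}

P1 drop C (B beats it: P:12>9 Q:5>3 R:9>7)
P1 drop D (B beats it: P:12>2 Q:5>1 R:9>1)
P2 drop R (P beats it: A:8>5 B:9>8)
P1→{A,B} P2→{P,Q}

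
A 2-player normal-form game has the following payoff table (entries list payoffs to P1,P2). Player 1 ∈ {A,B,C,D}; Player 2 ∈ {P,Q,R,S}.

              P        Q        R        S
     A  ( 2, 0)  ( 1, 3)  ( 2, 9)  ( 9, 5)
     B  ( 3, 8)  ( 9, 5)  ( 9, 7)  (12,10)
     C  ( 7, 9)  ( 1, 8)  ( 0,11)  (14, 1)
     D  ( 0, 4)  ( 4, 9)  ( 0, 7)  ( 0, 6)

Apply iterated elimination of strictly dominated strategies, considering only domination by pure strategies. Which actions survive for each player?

P1 drop A (B beats it: P:3>2 Q:9>1 R:9>2 S:12>9)
P1 drop D (B beats it: P:3>0 Q:9>4 R:9>0 S:12>0)
P2 drop Q (P beats it: B:8>5 C:9>8)
P1→{B,C} P2→{P,R,S}

IESDS → P1:{B,C} P2:{P,R,S}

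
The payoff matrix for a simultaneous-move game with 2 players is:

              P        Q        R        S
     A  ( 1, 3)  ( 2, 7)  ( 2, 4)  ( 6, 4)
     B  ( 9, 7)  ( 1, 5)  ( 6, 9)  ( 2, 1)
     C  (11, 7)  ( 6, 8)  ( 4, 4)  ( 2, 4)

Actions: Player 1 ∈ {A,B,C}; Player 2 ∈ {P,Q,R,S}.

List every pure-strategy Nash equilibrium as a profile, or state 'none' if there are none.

(A,P): not NE [P1→C gives 11>1; P2→Q gives 7>3]
(A,Q): not NE [P1→C gives 6>2]
(A,R): not NE [P1→B gives 6>2; P2→Q gives 7>4]
(A,S): not NE [P2→Q gives 7>4]
(B,P): not NE [P1→C gives 11>9; P2→R gives 9>7]
(B,Q): not NE [P1→C gives 6>1; P2→R gives 9>5]
(B,R): NE
(B,S): not NE [P1→A gives 6>2; P2→R gives 9>1]
(C,P): not NE [P2→Q gives 8>7]
(C,Q): NE
(C,R): not NE [P1→B gives 6>4; P2→Q gives 8>4]
(C,S): not NE [P1→A gives 6>2; P2→Q gives 8>4]

Nash profiles: (B,R), (C,Q)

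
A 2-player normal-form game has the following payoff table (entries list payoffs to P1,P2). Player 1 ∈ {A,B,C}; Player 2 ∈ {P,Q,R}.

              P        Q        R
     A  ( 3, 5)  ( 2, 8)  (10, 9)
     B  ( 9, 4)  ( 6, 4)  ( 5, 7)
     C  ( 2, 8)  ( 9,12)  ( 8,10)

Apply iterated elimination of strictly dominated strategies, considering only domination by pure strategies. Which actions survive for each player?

P2 drop P (R beats it: A:9>5 B:7>4 C:10>8)
P1 drop B (C beats it: Q:9>6 R:8>5)
P1→{A,C} P2→{Q,R}

Remaining: P1:{A,C} P2:{Q,R}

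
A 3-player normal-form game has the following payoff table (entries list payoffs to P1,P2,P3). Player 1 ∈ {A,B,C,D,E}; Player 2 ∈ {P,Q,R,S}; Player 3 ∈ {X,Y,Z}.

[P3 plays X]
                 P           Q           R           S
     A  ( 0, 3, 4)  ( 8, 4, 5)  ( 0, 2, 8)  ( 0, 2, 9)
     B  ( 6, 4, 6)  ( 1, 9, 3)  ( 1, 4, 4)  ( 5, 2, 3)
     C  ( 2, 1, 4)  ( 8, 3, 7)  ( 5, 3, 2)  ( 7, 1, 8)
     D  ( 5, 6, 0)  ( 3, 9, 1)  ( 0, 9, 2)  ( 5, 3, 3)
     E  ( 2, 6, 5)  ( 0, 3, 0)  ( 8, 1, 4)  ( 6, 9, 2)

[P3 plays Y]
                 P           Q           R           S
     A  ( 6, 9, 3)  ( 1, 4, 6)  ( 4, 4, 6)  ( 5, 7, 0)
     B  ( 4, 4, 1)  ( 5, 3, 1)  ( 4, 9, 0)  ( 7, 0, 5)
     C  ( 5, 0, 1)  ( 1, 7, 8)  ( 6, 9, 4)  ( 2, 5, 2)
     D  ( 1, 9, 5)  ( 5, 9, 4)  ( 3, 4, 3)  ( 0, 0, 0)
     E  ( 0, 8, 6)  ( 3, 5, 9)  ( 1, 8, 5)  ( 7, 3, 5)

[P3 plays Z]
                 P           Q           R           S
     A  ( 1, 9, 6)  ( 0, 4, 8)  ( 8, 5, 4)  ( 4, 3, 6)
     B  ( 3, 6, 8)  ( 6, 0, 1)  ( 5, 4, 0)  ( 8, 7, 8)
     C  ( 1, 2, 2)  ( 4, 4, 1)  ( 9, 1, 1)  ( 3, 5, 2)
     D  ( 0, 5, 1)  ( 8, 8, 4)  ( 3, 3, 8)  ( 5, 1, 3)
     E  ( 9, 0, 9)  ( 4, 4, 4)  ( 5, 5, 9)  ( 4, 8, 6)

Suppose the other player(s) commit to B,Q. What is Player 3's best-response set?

BR_3 = {X}

u_3(X vs B,Q) = 3
u_3(Y vs B,Q) = 1
u_3(Z vs B,Q) = 1
max payoff 3 at {X}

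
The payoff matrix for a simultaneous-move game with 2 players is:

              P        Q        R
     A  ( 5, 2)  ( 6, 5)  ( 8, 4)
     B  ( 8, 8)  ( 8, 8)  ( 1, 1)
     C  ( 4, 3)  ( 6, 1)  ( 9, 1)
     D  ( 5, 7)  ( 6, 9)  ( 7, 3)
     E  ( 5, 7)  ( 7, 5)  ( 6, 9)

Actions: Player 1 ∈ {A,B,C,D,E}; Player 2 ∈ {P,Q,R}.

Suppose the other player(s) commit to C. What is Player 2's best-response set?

P2 best: {P}

u_2(P vs C) = 3
u_2(Q vs C) = 1
u_2(R vs C) = 1
max payoff 3 at {P}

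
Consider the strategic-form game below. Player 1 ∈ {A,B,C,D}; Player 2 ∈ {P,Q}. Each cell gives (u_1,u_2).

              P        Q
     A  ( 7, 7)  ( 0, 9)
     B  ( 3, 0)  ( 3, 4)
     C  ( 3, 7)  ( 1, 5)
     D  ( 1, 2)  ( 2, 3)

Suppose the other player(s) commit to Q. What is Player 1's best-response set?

P1 best: {B}

u_1(A vs Q) = 0
u_1(B vs Q) = 3
u_1(C vs Q) = 1
u_1(D vs Q) = 2
max payoff 3 at {B}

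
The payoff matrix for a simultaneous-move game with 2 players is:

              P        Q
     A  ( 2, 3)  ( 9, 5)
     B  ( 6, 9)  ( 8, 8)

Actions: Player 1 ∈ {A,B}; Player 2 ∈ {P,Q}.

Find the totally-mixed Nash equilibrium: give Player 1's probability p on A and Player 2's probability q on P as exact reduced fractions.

p=1/3, q=1/5

P1 indiff ⇒ q·2+(1-q)·9 = q·6+(1-q)·8 ⇒ q(-4) = (1-q)(-1) ⇒ q = 1/5
P2 indiff ⇒ p·3+(1-p)·9 = p·5+(1-p)·8 ⇒ p(-2) = (1-p)(-1) ⇒ p = 1/3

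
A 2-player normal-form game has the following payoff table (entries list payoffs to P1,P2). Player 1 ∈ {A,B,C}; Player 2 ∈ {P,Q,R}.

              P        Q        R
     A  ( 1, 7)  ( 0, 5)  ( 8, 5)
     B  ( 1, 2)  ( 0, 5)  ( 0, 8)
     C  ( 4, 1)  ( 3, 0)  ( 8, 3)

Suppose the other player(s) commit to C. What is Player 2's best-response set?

u_2(P vs C) = 1
u_2(Q vs C) = 0
u_2(R vs C) = 3
max payoff 3 at {R}

argmax u_2 = {R}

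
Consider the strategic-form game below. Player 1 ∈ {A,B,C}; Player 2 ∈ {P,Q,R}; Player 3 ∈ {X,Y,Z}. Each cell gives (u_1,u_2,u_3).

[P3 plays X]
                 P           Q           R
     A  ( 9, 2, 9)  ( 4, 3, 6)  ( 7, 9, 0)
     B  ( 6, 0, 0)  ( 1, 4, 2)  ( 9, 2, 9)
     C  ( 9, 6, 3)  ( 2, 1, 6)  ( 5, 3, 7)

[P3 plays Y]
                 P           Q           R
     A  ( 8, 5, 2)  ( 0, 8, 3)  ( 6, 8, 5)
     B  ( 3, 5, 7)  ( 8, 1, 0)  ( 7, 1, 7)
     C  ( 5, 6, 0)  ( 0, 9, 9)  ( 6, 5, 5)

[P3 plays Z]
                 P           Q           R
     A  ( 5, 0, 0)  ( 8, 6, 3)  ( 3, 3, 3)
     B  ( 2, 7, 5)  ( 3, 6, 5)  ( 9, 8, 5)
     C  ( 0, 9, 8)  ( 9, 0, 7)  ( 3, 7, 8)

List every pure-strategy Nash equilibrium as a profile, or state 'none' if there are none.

Equilibria: none

(A,P,X): not NE [P2→R gives 9>2]
(A,P,Y): not NE [P2→R gives 8>5; P3→X gives 9>2]
(A,P,Z): not NE [P2→Q gives 6>0; P3→X gives 9>0]
(A,Q,X): not NE [P2→R gives 9>3]
(A,Q,Y): not NE [P1→B gives 8>0; P3→X gives 6>3]
(A,Q,Z): not NE [P1→C gives 9>8; P3→X gives 6>3]
(A,R,X): not NE [P1→B gives 9>7; P3→Y gives 5>0]
(A,R,Y): not NE [P1→B gives 7>6]
(A,R,Z): not NE [P1→B gives 9>3; P2→Q gives 6>3; P3→Y gives 5>3]
(B,P,X): not NE [P1→C gives 9>6; P2→Q gives 4>0; P3→Y gives 7>0]
(B,P,Y): not NE [P1→A gives 8>3]
(B,P,Z): not NE [P1→A gives 5>2; P2→R gives 8>7; P3→Y gives 7>5]
(B,Q,X): not NE [P1→A gives 4>1; P3→Z gives 5>2]
(B,Q,Y): not NE [P2→P gives 5>1; P3→Z gives 5>0]
(B,Q,Z): not NE [P1→C gives 9>3; P2→R gives 8>6]
(B,R,X): not NE [P2→Q gives 4>2]
(B,R,Y): not NE [P2→P gives 5>1; P3→X gives 9>7]
(B,R,Z): not NE [P3→X gives 9>5]
(C,P,X): not NE [P3→Z gives 8>3]
(C,P,Y): not NE [P1→A gives 8>5; P2→Q gives 9>6; P3→Z gives 8>0]
(C,P,Z): not NE [P1→A gives 5>0]
(C,Q,X): not NE [P1→A gives 4>2; P2→P gives 6>1; P3→Y gives 9>6]
(C,Q,Y): not NE [P1→B gives 8>0]
(C,Q,Z): not NE [P2→P gives 9>0; P3→Y gives 9>7]
(C,R,X): not NE [P1→B gives 9>5; P2→P gives 6>3; P3→Z gives 8>7]
(C,R,Y): not NE [P1→B gives 7>6; P2→Q gives 9>5; P3→Z gives 8>5]
(C,R,Z): not NE [P1→B gives 9>3; P2→P gives 9>7]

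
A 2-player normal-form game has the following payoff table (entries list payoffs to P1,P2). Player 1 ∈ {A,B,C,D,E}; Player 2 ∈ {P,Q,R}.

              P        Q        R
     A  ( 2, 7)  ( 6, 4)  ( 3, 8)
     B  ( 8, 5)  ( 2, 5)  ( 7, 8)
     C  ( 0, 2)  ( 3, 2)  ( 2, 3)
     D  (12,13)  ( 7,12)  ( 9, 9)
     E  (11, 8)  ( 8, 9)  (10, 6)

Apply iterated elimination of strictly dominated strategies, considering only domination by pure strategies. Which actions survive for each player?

P1 drop A (D beats it: P:12>2 Q:7>6 R:9>3)
P1 drop B (D beats it: P:12>8 Q:7>2 R:9>7)
P1 drop C (D beats it: P:12>0 Q:7>3 R:9>2)
P2 drop R (P beats it: D:13>9 E:8>6)
P1→{D,E} P2→{P,Q}

Remaining: P1:{D,E} P2:{P,Q}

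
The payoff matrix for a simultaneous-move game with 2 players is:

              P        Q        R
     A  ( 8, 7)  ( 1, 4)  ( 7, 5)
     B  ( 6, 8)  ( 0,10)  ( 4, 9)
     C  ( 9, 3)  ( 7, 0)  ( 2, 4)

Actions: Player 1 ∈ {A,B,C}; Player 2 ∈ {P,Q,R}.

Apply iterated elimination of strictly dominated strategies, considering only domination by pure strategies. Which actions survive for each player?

IESDS → P1:{A,C} P2:{P,R}

P1 drop B (A beats it: P:8>6 Q:1>0 R:7>4)
P2 drop Q (P beats it: A:7>4 C:3>0)
P1→{A,C} P2→{P,R}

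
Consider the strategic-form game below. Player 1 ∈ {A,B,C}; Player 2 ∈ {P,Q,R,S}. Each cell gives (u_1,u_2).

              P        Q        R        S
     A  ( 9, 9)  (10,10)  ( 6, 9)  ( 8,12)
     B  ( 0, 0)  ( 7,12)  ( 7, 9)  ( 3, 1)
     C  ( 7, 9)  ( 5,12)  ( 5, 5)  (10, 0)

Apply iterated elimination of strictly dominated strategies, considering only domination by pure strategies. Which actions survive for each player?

IESDS → P1:{A,C} P2:{Q,S}

P2 drop P (Q beats it: A:10>9 B:12>0 C:12>9)
P2 drop R (Q beats it: A:10>9 B:12>9 C:12>5)
P1 drop B (A beats it: Q:10>7 S:8>3)
P1→{A,C} P2→{Q,S}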